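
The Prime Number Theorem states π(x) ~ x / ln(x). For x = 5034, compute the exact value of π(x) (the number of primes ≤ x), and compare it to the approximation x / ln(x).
π(5034) = 674;  x/ln(x) ≈ 590.57;  relative error ≈ 12.38%.

Directly count primes up to 5034: π(5034) = 674. The PNT approximation gives 5034/ln(5034) ≈ 5034/8.52397 ≈ 590.57. Relative error (π(x) − x/ln(x)) / π(x) ≈ 12.38%; the approximation is known to undercount slightly (Li(x) is a better estimate).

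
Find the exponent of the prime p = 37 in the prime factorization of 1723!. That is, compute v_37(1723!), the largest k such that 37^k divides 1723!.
v_37(1723!) = 47

Legendre's formula: v_p(n!) = Σ_{k ≥ 1} ⌊n / p^k⌋. For p = 37, n = 1723, the terms are:
  ⌊1723/37^1⌋ = ⌊1723/37⌋ = 46
  ⌊1723/37^2⌋ = ⌊1723/1369⌋ = 1
(the next term ⌊1723/37^3⌋ = 0, terminating the sum). Summing: v_37(1723!) = 46 + 1 = 47.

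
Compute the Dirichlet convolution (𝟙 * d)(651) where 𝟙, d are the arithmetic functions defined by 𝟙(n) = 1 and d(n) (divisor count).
(𝟙 * d)(651) = 27

Divisors of 651: [1, 3, 7, 21, 31, 93, 217, 651]. For each d | 651:
  d = 1: 𝟙(1) · d(651/1) = 1 · 8 = 8
  d = 3: 𝟙(3) · d(651/3) = 1 · 4 = 4
  d = 7: 𝟙(7) · d(651/7) = 1 · 4 = 4
  d = 21: 𝟙(21) · d(651/21) = 1 · 2 = 2
  d = 31: 𝟙(31) · d(651/31) = 1 · 4 = 4
  d = 93: 𝟙(93) · d(651/93) = 1 · 2 = 2
  d = 217: 𝟙(217) · d(651/217) = 1 · 2 = 2
  d = 651: 𝟙(651) · d(651/651) = 1 · 1 = 1
Summing: (𝟙 * d)(651) = 8 + 4 + 4 + 2 + 4 + 2 + 2 + 1 = 27.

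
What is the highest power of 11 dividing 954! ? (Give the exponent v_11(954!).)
v_11(954!) = 93

Legendre's formula: v_p(n!) = Σ_{k ≥ 1} ⌊n / p^k⌋. For p = 11, n = 954, the terms are:
  ⌊954/11^1⌋ = ⌊954/11⌋ = 86
  ⌊954/11^2⌋ = ⌊954/121⌋ = 7
(the next term ⌊954/11^3⌋ = 0, terminating the sum). Summing: v_11(954!) = 86 + 7 = 93.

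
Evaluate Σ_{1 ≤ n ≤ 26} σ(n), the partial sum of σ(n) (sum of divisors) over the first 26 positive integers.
Σ_{n ≤ 26} σ(n) = 564

Compute σ(n) for each 1 ≤ n ≤ 26: σ(1) = 1, σ(2) = 3, σ(3) = 4, σ(4) = 7, σ(5) = 6, σ(6) = 12, σ(7) = 8, σ(8) = 15, σ(9) = 13, σ(10) = 18, σ(11) = 12, σ(12) = 28, σ(13) = 14, σ(14) = 24, σ(15) = 24, σ(16) = 31, σ(17) = 18, σ(18) = 39, σ(19) = 20, σ(20) = 42, σ(21) = 32, σ(22) = 36, σ(23) = 24, σ(24) = 60, σ(25) = 31, σ(26) = 42. Summing all 26 values: 564. (Average order: Σ_{n ≤ x} σ(n) ~ (π²/12) x². For x = 26, (π²/12)·26² ≈ 555.99.)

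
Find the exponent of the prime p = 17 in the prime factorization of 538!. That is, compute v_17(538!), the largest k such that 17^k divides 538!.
v_17(538!) = 32

Legendre's formula: v_p(n!) = Σ_{k ≥ 1} ⌊n / p^k⌋. For p = 17, n = 538, the terms are:
  ⌊538/17^1⌋ = ⌊538/17⌋ = 31
  ⌊538/17^2⌋ = ⌊538/289⌋ = 1
(the next term ⌊538/17^3⌋ = 0, terminating the sum). Summing: v_17(538!) = 31 + 1 = 32.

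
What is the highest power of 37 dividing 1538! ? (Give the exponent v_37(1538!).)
v_37(1538!) = 42

Legendre's formula: v_p(n!) = Σ_{k ≥ 1} ⌊n / p^k⌋. For p = 37, n = 1538, the terms are:
  ⌊1538/37^1⌋ = ⌊1538/37⌋ = 41
  ⌊1538/37^2⌋ = ⌊1538/1369⌋ = 1
(the next term ⌊1538/37^3⌋ = 0, terminating the sum). Summing: v_37(1538!) = 41 + 1 = 42.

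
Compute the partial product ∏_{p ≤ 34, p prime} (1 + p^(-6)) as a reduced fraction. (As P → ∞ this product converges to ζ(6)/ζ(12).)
∏ = 27817995139941732182652708678753385001734002671757520/27350499395438163022926501194256392285250955967934357

The primes p ≤ 34 are [2, 3, 5, 7, 11, 13, 17, 19, 23, 29, 31]. For each, (1 + 1/p^6) = (p^6 + 1)/p^6. Multiplying these fractions over p ∈ [2, 3, 5, 7, 11, 13, 17, 19, 23, 29, 31] gives 27817995139941732182652708678753385001734002671757520/27350499395438163022926501194256392285250955967934357. (In the limit P → ∞ this tends to ζ(6)/ζ(12).)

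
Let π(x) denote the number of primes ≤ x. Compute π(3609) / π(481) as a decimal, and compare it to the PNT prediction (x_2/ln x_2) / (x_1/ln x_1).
π(3609)/π(481) = 504/92 ≈ 5.4783;  PNT prediction ≈ 5.6571.

π(481) = 92 and π(3609) = 504, so π(3609)/π(481) ≈ 5.4783. The PNT-predicted ratio is (3609/ln(3609)) / (481/ln(481)) ≈ 5.6571. The two agree to within a few percent, as expected.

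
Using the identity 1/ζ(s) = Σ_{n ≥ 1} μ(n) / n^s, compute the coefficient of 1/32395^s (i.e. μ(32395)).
μ(32395) = 1

Factor n = 32395 = 5 · 11 · 19 · 31. μ(n) = 0 if any exponent ≥ 2 (not squarefree); otherwise μ(n) = (−1)^{ω(n)} where ω(n) is the number of distinct prime factors. Applying: μ(32395) = 1.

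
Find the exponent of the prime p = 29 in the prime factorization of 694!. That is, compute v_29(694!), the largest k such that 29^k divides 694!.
v_29(694!) = 23

Legendre's formula: v_p(n!) = Σ_{k ≥ 1} ⌊n / p^k⌋. For p = 29, n = 694, the terms are:
  ⌊694/29^1⌋ = ⌊694/29⌋ = 23
(the next term ⌊694/29^2⌋ = 0, terminating the sum). Summing: v_29(694!) = 23 = 23.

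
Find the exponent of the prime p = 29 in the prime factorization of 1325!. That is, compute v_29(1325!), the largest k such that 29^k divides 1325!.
v_29(1325!) = 46

Legendre's formula: v_p(n!) = Σ_{k ≥ 1} ⌊n / p^k⌋. For p = 29, n = 1325, the terms are:
  ⌊1325/29^1⌋ = ⌊1325/29⌋ = 45
  ⌊1325/29^2⌋ = ⌊1325/841⌋ = 1
(the next term ⌊1325/29^3⌋ = 0, terminating the sum). Summing: v_29(1325!) = 45 + 1 = 46.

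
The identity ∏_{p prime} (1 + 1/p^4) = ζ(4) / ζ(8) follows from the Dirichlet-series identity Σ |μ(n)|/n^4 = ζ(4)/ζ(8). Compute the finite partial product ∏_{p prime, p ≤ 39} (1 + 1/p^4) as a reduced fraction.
∏ = 706902957735712331680943125904125462935190109312/655798773317600826641830943030775489929079680625

The primes p ≤ 39 are [2, 3, 5, 7, 11, 13, 17, 19, 23, 29, 31, 37]. For each, (1 + 1/p^4) = (p^4 + 1)/p^4. Multiplying these fractions over p ∈ [2, 3, 5, 7, 11, 13, 17, 19, 23, 29, 31, 37] gives 706902957735712331680943125904125462935190109312/655798773317600826641830943030775489929079680625. (In the limit P → ∞ this tends to ζ(4)/ζ(8).)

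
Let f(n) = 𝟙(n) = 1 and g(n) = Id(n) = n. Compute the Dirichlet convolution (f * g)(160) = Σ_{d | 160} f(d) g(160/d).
(𝟙 * Id)(160) = 378

Divisors of 160: [1, 2, 4, 5, 8, 10, 16, 20, 32, 40, 80, 160]. For each d | 160:
  d = 1: 𝟙(1) · Id(160/1) = 1 · 160 = 160
  d = 2: 𝟙(2) · Id(160/2) = 1 · 80 = 80
  d = 4: 𝟙(4) · Id(160/4) = 1 · 40 = 40
  d = 5: 𝟙(5) · Id(160/5) = 1 · 32 = 32
  d = 8: 𝟙(8) · Id(160/8) = 1 · 20 = 20
  d = 10: 𝟙(10) · Id(160/10) = 1 · 16 = 16
  d = 16: 𝟙(16) · Id(160/16) = 1 · 10 = 10
  d = 20: 𝟙(20) · Id(160/20) = 1 · 8 = 8
  d = 32: 𝟙(32) · Id(160/32) = 1 · 5 = 5
  d = 40: 𝟙(40) · Id(160/40) = 1 · 4 = 4
  d = 80: 𝟙(80) · Id(160/80) = 1 · 2 = 2
  d = 160: 𝟙(160) · Id(160/160) = 1 · 1 = 1
Summing: (𝟙 * Id)(160) = 160 + 80 + 40 + 32 + 20 + 16 + 10 + 8 + 5 + 4 + 2 + 1 = 378.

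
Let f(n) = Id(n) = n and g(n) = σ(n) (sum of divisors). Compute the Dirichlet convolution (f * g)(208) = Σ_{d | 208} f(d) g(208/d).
(Id * σ)(208) = 3483

Divisors of 208: [1, 2, 4, 8, 13, 16, 26, 52, 104, 208]. For each d | 208:
  d = 1: Id(1) · σ(208/1) = 1 · 434 = 434
  d = 2: Id(2) · σ(208/2) = 2 · 210 = 420
  d = 4: Id(4) · σ(208/4) = 4 · 98 = 392
  d = 8: Id(8) · σ(208/8) = 8 · 42 = 336
  d = 13: Id(13) · σ(208/13) = 13 · 31 = 403
  d = 16: Id(16) · σ(208/16) = 16 · 14 = 224
  d = 26: Id(26) · σ(208/26) = 26 · 15 = 390
  d = 52: Id(52) · σ(208/52) = 52 · 7 = 364
  d = 104: Id(104) · σ(208/104) = 104 · 3 = 312
  d = 208: Id(208) · σ(208/208) = 208 · 1 = 208
Summing: (Id * σ)(208) = 434 + 420 + 392 + 336 + 403 + 224 + 390 + 364 + 312 + 208 = 3483.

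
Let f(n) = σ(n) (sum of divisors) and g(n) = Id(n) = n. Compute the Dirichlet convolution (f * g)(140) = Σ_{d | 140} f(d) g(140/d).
(σ * Id)(140) = 2805

Divisors of 140: [1, 2, 4, 5, 7, 10, 14, 20, 28, 35, 70, 140]. For each d | 140:
  d = 1: σ(1) · Id(140/1) = 1 · 140 = 140
  d = 2: σ(2) · Id(140/2) = 3 · 70 = 210
  d = 4: σ(4) · Id(140/4) = 7 · 35 = 245
  d = 5: σ(5) · Id(140/5) = 6 · 28 = 168
  d = 7: σ(7) · Id(140/7) = 8 · 20 = 160
  d = 10: σ(10) · Id(140/10) = 18 · 14 = 252
  d = 14: σ(14) · Id(140/14) = 24 · 10 = 240
  d = 20: σ(20) · Id(140/20) = 42 · 7 = 294
  d = 28: σ(28) · Id(140/28) = 56 · 5 = 280
  d = 35: σ(35) · Id(140/35) = 48 · 4 = 192
  d = 70: σ(70) · Id(140/70) = 144 · 2 = 288
  d = 140: σ(140) · Id(140/140) = 336 · 1 = 336
Summing: (σ * Id)(140) = 140 + 210 + 245 + 168 + 160 + 252 + 240 + 294 + 280 + 192 + 288 + 336 = 2805.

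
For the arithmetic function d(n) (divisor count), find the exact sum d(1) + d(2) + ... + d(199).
Σ_{n ≤ 199} d(n) = 1086

Compute d(n) for each 1 ≤ n ≤ 199: d(1) = 1, d(2) = 2, d(3) = 2, d(4) = 3, d(5) = 2, d(6) = 4, d(7) = 2, d(8) = 4, d(9) = 3, d(10) = 4, d(11) = 2, d(12) = 6, d(13) = 2, d(14) = 4, d(15) = 4, d(16) = 5, d(17) = 2, d(18) = 6, d(19) = 2, d(20) = 6, d(21) = 4, d(22) = 4, d(23) = 2, d(24) = 8, d(25) = 3, d(26) = 4, d(27) = 4, d(28) = 6, d(29) = 2, d(30) = 8, d(31) = 2, d(32) = 6, d(33) = 4, d(34) = 4, d(35) = 4, d(36) = 9, d(37) = 2, d(38) = 4, d(39) = 4, d(40) = 8, d(41) = 2, d(42) = 8, d(43) = 2, d(44) = 6, d(45) = 6, d(46) = 4, d(47) = 2, d(48) = 10, d(49) = 3, d(50) = 6, d(51) = 4, d(52) = 6, d(53) = 2, d(54) = 8, d(55) = 4, d(56) = 8, d(57) = 4, d(58) = 4, d(59) = 2, d(60) = 12, d(61) = 2, d(62) = 4, d(63) = 6, d(64) = 7, d(65) = 4, d(66) = 8, d(67) = 2, d(68) = 6, d(69) = 4, d(70) = 8, d(71) = 2, d(72) = 12, d(73) = 2, d(74) = 4, d(75) = 6, d(76) = 6, d(77) = 4, d(78) = 8, d(79) = 2, d(80) = 10, d(81) = 5, d(82) = 4, d(83) = 2, d(84) = 12, d(85) = 4, d(86) = 4, d(87) = 4, d(88) = 8, d(89) = 2, d(90) = 12, d(91) = 4, d(92) = 6, d(93) = 4, d(94) = 4, d(95) = 4, d(96) = 12, d(97) = 2, d(98) = 6, d(99) = 6, d(100) = 9, d(101) = 2, d(102) = 8, d(103) = 2, d(104) = 8, d(105) = 8, d(106) = 4, d(107) = 2, d(108) = 12, d(109) = 2, d(110) = 8, d(111) = 4, d(112) = 10, d(113) = 2, d(114) = 8, d(115) = 4, d(116) = 6, d(117) = 6, d(118) = 4, d(119) = 4, d(120) = 16, d(121) = 3, d(122) = 4, d(123) = 4, d(124) = 6, d(125) = 4, d(126) = 12, d(127) = 2, d(128) = 8, d(129) = 4, d(130) = 8, d(131) = 2, d(132) = 12, d(133) = 4, d(134) = 4, d(135) = 8, d(136) = 8, d(137) = 2, d(138) = 8, d(139) = 2, d(140) = 12, d(141) = 4, d(142) = 4, d(143) = 4, d(144) = 15, d(145) = 4, d(146) = 4, d(147) = 6, d(148) = 6, d(149) = 2, d(150) = 12, d(151) = 2, d(152) = 8, d(153) = 6, d(154) = 8, d(155) = 4, d(156) = 12, d(157) = 2, d(158) = 4, d(159) = 4, d(160) = 12, d(161) = 4, d(162) = 10, d(163) = 2, d(164) = 6, d(165) = 8, d(166) = 4, d(167) = 2, d(168) = 16, d(169) = 3, d(170) = 8, d(171) = 6, d(172) = 6, d(173) = 2, d(174) = 8, d(175) = 6, d(176) = 10, d(177) = 4, d(178) = 4, d(179) = 2, d(180) = 18, d(181) = 2, d(182) = 8, d(183) = 4, d(184) = 8, d(185) = 4, d(186) = 8, d(187) = 4, d(188) = 6, d(189) = 8, d(190) = 8, d(191) = 2, d(192) = 14, d(193) = 2, d(194) = 4, d(195) = 8, d(196) = 9, d(197) = 2, d(198) = 12, d(199) = 2. Summing all 199 values: 1086. (Dirichlet's divisor formula: Σ_{n ≤ x} d(n) = x ln(x) + (2γ − 1) x + O(√x). For x = 199, the asymptotic estimate is ≈ 1084.10.)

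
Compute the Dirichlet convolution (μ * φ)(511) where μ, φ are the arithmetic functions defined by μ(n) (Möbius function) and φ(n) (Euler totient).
(μ * φ)(511) = 355

Divisors of 511: [1, 7, 73, 511]. For each d | 511:
  d = 1: μ(1) · φ(511/1) = 1 · 432 = 432
  d = 7: μ(7) · φ(511/7) = -1 · 72 = -72
  d = 73: μ(73) · φ(511/73) = -1 · 6 = -6
  d = 511: μ(511) · φ(511/511) = 1 · 1 = 1
Summing: (μ * φ)(511) = 432 + -72 + -6 + 1 = 355.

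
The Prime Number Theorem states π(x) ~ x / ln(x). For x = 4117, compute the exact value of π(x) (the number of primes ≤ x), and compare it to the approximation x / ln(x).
π(4117) = 566;  x/ln(x) ≈ 494.66;  relative error ≈ 12.60%.

Directly count primes up to 4117: π(4117) = 566. The PNT approximation gives 4117/ln(4117) ≈ 4117/8.32288 ≈ 494.66. Relative error (π(x) − x/ln(x)) / π(x) ≈ 12.60%; the approximation is known to undercount slightly (Li(x) is a better estimate).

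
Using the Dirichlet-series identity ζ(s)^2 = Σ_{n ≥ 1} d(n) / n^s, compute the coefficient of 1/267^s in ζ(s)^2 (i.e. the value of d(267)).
d(267) = 4

ζ(s)^2 = (Σ 1/m^s)(Σ 1/k^s). The coefficient of 1/n^s in the product is the number of ordered pairs (m, k) with mk = n, which equals d(n). For n = 267, divisors are [1, 3, 89, 267], so d(267) = 4.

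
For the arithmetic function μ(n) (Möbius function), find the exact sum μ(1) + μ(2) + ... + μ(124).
Σ_{n ≤ 124} μ(n) = -1

Compute μ(n) for each 1 ≤ n ≤ 124: μ(1) = 1, μ(2) = -1, μ(3) = -1, μ(4) = 0, μ(5) = -1, μ(6) = 1, μ(7) = -1, μ(8) = 0, μ(9) = 0, μ(10) = 1, μ(11) = -1, μ(12) = 0, μ(13) = -1, μ(14) = 1, μ(15) = 1, μ(16) = 0, μ(17) = -1, μ(18) = 0, μ(19) = -1, μ(20) = 0, μ(21) = 1, μ(22) = 1, μ(23) = -1, μ(24) = 0, μ(25) = 0, μ(26) = 1, μ(27) = 0, μ(28) = 0, μ(29) = -1, μ(30) = -1, μ(31) = -1, μ(32) = 0, μ(33) = 1, μ(34) = 1, μ(35) = 1, μ(36) = 0, μ(37) = -1, μ(38) = 1, μ(39) = 1, μ(40) = 0, μ(41) = -1, μ(42) = -1, μ(43) = -1, μ(44) = 0, μ(45) = 0, μ(46) = 1, μ(47) = -1, μ(48) = 0, μ(49) = 0, μ(50) = 0, μ(51) = 1, μ(52) = 0, μ(53) = -1, μ(54) = 0, μ(55) = 1, μ(56) = 0, μ(57) = 1, μ(58) = 1, μ(59) = -1, μ(60) = 0, μ(61) = -1, μ(62) = 1, μ(63) = 0, μ(64) = 0, μ(65) = 1, μ(66) = -1, μ(67) = -1, μ(68) = 0, μ(69) = 1, μ(70) = -1, μ(71) = -1, μ(72) = 0, μ(73) = -1, μ(74) = 1, μ(75) = 0, μ(76) = 0, μ(77) = 1, μ(78) = -1, μ(79) = -1, μ(80) = 0, μ(81) = 0, μ(82) = 1, μ(83) = -1, μ(84) = 0, μ(85) = 1, μ(86) = 1, μ(87) = 1, μ(88) = 0, μ(89) = -1, μ(90) = 0, μ(91) = 1, μ(92) = 0, μ(93) = 1, μ(94) = 1, μ(95) = 1, μ(96) = 0, μ(97) = -1, μ(98) = 0, μ(99) = 0, μ(100) = 0, μ(101) = -1, μ(102) = -1, μ(103) = -1, μ(104) = 0, μ(105) = -1, μ(106) = 1, μ(107) = -1, μ(108) = 0, μ(109) = -1, μ(110) = -1, μ(111) = 1, μ(112) = 0, μ(113) = -1, μ(114) = -1, μ(115) = 1, μ(116) = 0, μ(117) = 0, μ(118) = 1, μ(119) = 1, μ(120) = 0, μ(121) = 0, μ(122) = 1, μ(123) = 1, μ(124) = 0. Summing all 124 values: -1. (Mertens function M(x) = Σ_{n ≤ x} μ(n); on average M(x) should be small (PNT ⟺ M(x) = o(x)).)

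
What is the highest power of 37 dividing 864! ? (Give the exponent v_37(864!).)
v_37(864!) = 23

Legendre's formula: v_p(n!) = Σ_{k ≥ 1} ⌊n / p^k⌋. For p = 37, n = 864, the terms are:
  ⌊864/37^1⌋ = ⌊864/37⌋ = 23
(the next term ⌊864/37^2⌋ = 0, terminating the sum). Summing: v_37(864!) = 23 = 23.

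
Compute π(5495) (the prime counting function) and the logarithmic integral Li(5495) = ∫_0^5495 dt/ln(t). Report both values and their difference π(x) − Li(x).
π(5495) = 725;  Li(5495) ≈ 742.07;  π(x) − Li(x) ≈ -17.07.

Direct count of primes ≤ 5495 gives π(5495) = 725. Numerical evaluation of the logarithmic integral gives Li(5495) ≈ 742.07. The difference π(x) − Li(x) ≈ -17.07 is typically negative for small/moderate x (Li(x) overestimates), though Littlewood's theorem shows this sign changes infinitely often.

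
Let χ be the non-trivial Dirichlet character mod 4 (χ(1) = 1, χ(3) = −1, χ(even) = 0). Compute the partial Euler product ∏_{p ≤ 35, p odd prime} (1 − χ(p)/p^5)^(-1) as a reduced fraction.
∏ = 52015810615424538455317584769582112629834289625/52216435813704314792391924764477903837266444288

The odd primes p ≤ 35 are [3, 5, 7, 11, 13, 17, 19, 23, 29, 31]. For each, χ(p) = 1 if p ≡ 1 mod 4, χ(p) = −1 if p ≡ 3 mod 4. Taking (1 − χ(p)/p^5)^(-1) = p^5/(p^5 − χ(p)): (1 − (-1)/3^5)^(-1) · (1 − (1)/5^5)^(-1) · (1 − (-1)/7^5)^(-1) · (1 − (-1)/11^5)^(-1) · (1 − (1)/13^5)^(-1) · (1 − (1)/17^5)^(-1) · (1 − (-1)/19^5)^(-1) · (1 − (-1)/23^5)^(-1) · (1 − (1)/29^5)^(-1) · (1 − (-1)/31^5)^(-1) = 52015810615424538455317584769582112629834289625/52216435813704314792391924764477903837266444288.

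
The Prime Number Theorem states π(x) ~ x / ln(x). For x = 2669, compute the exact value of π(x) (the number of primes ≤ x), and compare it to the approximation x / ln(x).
π(2669) = 386;  x/ln(x) ≈ 338.30;  relative error ≈ 12.36%.

Directly count primes up to 2669: π(2669) = 386. The PNT approximation gives 2669/ln(2669) ≈ 2669/7.88946 ≈ 338.30. Relative error (π(x) − x/ln(x)) / π(x) ≈ 12.36%; the approximation is known to undercount slightly (Li(x) is a better estimate).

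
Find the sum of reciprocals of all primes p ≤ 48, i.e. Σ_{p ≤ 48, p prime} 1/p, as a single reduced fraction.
Σ 1/p = 1021729465586766997/614889782588491410

π(48) = 15, so the primes ≤ 48 are [2, 3, 5, 7, 11, 13, 17, 19, 23, 29, 31, 37, 41, 43, 47]. Summing 1/p over these primes: 1021729465586766997/614889782588491410 ≈ 1.6616. Mertens estimate ln ln(48) + 0.2615 ≈ 1.6151.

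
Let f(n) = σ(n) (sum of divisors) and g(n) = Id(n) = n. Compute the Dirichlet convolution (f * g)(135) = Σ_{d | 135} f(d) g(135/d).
(σ * Id)(135) = 1562

Divisors of 135: [1, 3, 5, 9, 15, 27, 45, 135]. For each d | 135:
  d = 1: σ(1) · Id(135/1) = 1 · 135 = 135
  d = 3: σ(3) · Id(135/3) = 4 · 45 = 180
  d = 5: σ(5) · Id(135/5) = 6 · 27 = 162
  d = 9: σ(9) · Id(135/9) = 13 · 15 = 195
  d = 15: σ(15) · Id(135/15) = 24 · 9 = 216
  d = 27: σ(27) · Id(135/27) = 40 · 5 = 200
  d = 45: σ(45) · Id(135/45) = 78 · 3 = 234
  d = 135: σ(135) · Id(135/135) = 240 · 1 = 240
Summing: (σ * Id)(135) = 135 + 180 + 162 + 195 + 216 + 200 + 234 + 240 = 1562.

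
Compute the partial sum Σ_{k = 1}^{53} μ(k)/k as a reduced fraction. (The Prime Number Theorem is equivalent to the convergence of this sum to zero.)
Σ μ(k)/k = -214765271462202733/10863052825730014910

Values of μ(k) for 1 ≤ k ≤ 53: μ(1) = 1, μ(2) = -1, μ(3) = -1, μ(5) = -1, μ(6) = 1, μ(7) = -1, μ(10) = 1, μ(11) = -1, μ(13) = -1, μ(14) = 1, μ(15) = 1, μ(17) = -1, μ(19) = -1, μ(21) = 1, μ(22) = 1, μ(23) = -1, μ(26) = 1, μ(29) = -1, μ(30) = -1, μ(31) = -1, μ(33) = 1, μ(34) = 1, μ(35) = 1, μ(37) = -1, μ(38) = 1, μ(39) = 1, μ(41) = -1, μ(42) = -1, μ(43) = -1, μ(46) = 1, μ(47) = -1, μ(51) = 1, μ(53) = -1, with μ = 0 on non-squarefree integers. Summing μ(k)/k for k where μ(k) ≠ 0 gives -214765271462202733/10863052825730014910 ≈ -0.0198. (PNT ⟺ this sum → 0 as n → ∞.)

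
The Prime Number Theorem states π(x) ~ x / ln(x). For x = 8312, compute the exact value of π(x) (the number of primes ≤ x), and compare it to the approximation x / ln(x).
π(8312) = 1043;  x/ln(x) ≈ 920.95;  relative error ≈ 11.70%.

Directly count primes up to 8312: π(8312) = 1043. The PNT approximation gives 8312/ln(8312) ≈ 8312/9.02546 ≈ 920.95. Relative error (π(x) − x/ln(x)) / π(x) ≈ 11.70%; the approximation is known to undercount slightly (Li(x) is a better estimate).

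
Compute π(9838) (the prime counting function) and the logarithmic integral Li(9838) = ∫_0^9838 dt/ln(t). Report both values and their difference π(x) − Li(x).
π(9838) = 1213;  Li(9838) ≈ 1228.53;  π(x) − Li(x) ≈ -15.53.

Direct count of primes ≤ 9838 gives π(9838) = 1213. Numerical evaluation of the logarithmic integral gives Li(9838) ≈ 1228.53. The difference π(x) − Li(x) ≈ -15.53 is typically negative for small/moderate x (Li(x) overestimates), though Littlewood's theorem shows this sign changes infinitely often.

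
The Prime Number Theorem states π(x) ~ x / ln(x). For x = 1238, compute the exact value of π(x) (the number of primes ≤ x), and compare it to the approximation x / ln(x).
π(1238) = 203;  x/ln(x) ≈ 173.85;  relative error ≈ 14.36%.

Directly count primes up to 1238: π(1238) = 203. The PNT approximation gives 1238/ln(1238) ≈ 1238/7.12125 ≈ 173.85. Relative error (π(x) − x/ln(x)) / π(x) ≈ 14.36%; the approximation is known to undercount slightly (Li(x) is a better estimate).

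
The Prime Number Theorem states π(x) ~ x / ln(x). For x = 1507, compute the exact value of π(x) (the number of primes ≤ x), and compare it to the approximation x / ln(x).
π(1507) = 239;  x/ln(x) ≈ 205.93;  relative error ≈ 13.84%.

Directly count primes up to 1507: π(1507) = 239. The PNT approximation gives 1507/ln(1507) ≈ 1507/7.31788 ≈ 205.93. Relative error (π(x) − x/ln(x)) / π(x) ≈ 13.84%; the approximation is known to undercount slightly (Li(x) is a better estimate).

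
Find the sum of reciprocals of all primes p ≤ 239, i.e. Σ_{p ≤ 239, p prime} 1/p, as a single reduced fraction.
Σ 1/p = 2098799936456271323771652759516428422371386490386771476792994918184499649543226735989117756998751/1062411448280052319722448549835623701226301211611796930357321893850294264731624591303255041960530

π(239) = 52, so the primes ≤ 239 are [2, 3, 5, 7, 11, 13, 17, 19, 23, 29, 31, 37, 41, 43, 47, 53, 59, 61, 67, 71, 73, 79, 83, 89, 97, 101, 103, 107, 109, 113, 127, 131, 137, 139, 149, 151, 157, 163, 167, 173, 179, 181, 191, 193, 197, 199, 211, 223, 227, 229, 233, 239]. Summing 1/p over these primes: 2098799936456271323771652759516428422371386490386771476792994918184499649543226735989117756998751/1062411448280052319722448549835623701226301211611796930357321893850294264731624591303255041960530 ≈ 1.9755. Mertens estimate ln ln(239) + 0.2615 ≈ 1.9620.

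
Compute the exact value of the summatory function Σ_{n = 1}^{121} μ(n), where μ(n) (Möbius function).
Σ_{n ≤ 121} μ(n) = -3

Compute μ(n) for each 1 ≤ n ≤ 121: μ(1) = 1, μ(2) = -1, μ(3) = -1, μ(4) = 0, μ(5) = -1, μ(6) = 1, μ(7) = -1, μ(8) = 0, μ(9) = 0, μ(10) = 1, μ(11) = -1, μ(12) = 0, μ(13) = -1, μ(14) = 1, μ(15) = 1, μ(16) = 0, μ(17) = -1, μ(18) = 0, μ(19) = -1, μ(20) = 0, μ(21) = 1, μ(22) = 1, μ(23) = -1, μ(24) = 0, μ(25) = 0, μ(26) = 1, μ(27) = 0, μ(28) = 0, μ(29) = -1, μ(30) = -1, μ(31) = -1, μ(32) = 0, μ(33) = 1, μ(34) = 1, μ(35) = 1, μ(36) = 0, μ(37) = -1, μ(38) = 1, μ(39) = 1, μ(40) = 0, μ(41) = -1, μ(42) = -1, μ(43) = -1, μ(44) = 0, μ(45) = 0, μ(46) = 1, μ(47) = -1, μ(48) = 0, μ(49) = 0, μ(50) = 0, μ(51) = 1, μ(52) = 0, μ(53) = -1, μ(54) = 0, μ(55) = 1, μ(56) = 0, μ(57) = 1, μ(58) = 1, μ(59) = -1, μ(60) = 0, μ(61) = -1, μ(62) = 1, μ(63) = 0, μ(64) = 0, μ(65) = 1, μ(66) = -1, μ(67) = -1, μ(68) = 0, μ(69) = 1, μ(70) = -1, μ(71) = -1, μ(72) = 0, μ(73) = -1, μ(74) = 1, μ(75) = 0, μ(76) = 0, μ(77) = 1, μ(78) = -1, μ(79) = -1, μ(80) = 0, μ(81) = 0, μ(82) = 1, μ(83) = -1, μ(84) = 0, μ(85) = 1, μ(86) = 1, μ(87) = 1, μ(88) = 0, μ(89) = -1, μ(90) = 0, μ(91) = 1, μ(92) = 0, μ(93) = 1, μ(94) = 1, μ(95) = 1, μ(96) = 0, μ(97) = -1, μ(98) = 0, μ(99) = 0, μ(100) = 0, μ(101) = -1, μ(102) = -1, μ(103) = -1, μ(104) = 0, μ(105) = -1, μ(106) = 1, μ(107) = -1, μ(108) = 0, μ(109) = -1, μ(110) = -1, μ(111) = 1, μ(112) = 0, μ(113) = -1, μ(114) = -1, μ(115) = 1, μ(116) = 0, μ(117) = 0, μ(118) = 1, μ(119) = 1, μ(120) = 0, μ(121) = 0. Summing all 121 values: -3. (Mertens function M(x) = Σ_{n ≤ x} μ(n); on average M(x) should be small (PNT ⟺ M(x) = o(x)).)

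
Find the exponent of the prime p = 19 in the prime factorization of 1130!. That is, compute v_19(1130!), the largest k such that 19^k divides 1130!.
v_19(1130!) = 62

Legendre's formula: v_p(n!) = Σ_{k ≥ 1} ⌊n / p^k⌋. For p = 19, n = 1130, the terms are:
  ⌊1130/19^1⌋ = ⌊1130/19⌋ = 59
  ⌊1130/19^2⌋ = ⌊1130/361⌋ = 3
(the next term ⌊1130/19^3⌋ = 0, terminating the sum). Summing: v_19(1130!) = 59 + 3 = 62.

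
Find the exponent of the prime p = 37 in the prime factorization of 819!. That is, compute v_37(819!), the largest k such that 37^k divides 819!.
v_37(819!) = 22

Legendre's formula: v_p(n!) = Σ_{k ≥ 1} ⌊n / p^k⌋. For p = 37, n = 819, the terms are:
  ⌊819/37^1⌋ = ⌊819/37⌋ = 22
(the next term ⌊819/37^2⌋ = 0, terminating the sum). Summing: v_37(819!) = 22 = 22.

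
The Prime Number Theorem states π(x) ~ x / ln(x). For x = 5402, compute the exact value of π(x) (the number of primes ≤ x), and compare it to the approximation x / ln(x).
π(5402) = 712;  x/ln(x) ≈ 628.54;  relative error ≈ 11.72%.

Directly count primes up to 5402: π(5402) = 712. The PNT approximation gives 5402/ln(5402) ≈ 5402/8.59452 ≈ 628.54. Relative error (π(x) − x/ln(x)) / π(x) ≈ 11.72%; the approximation is known to undercount slightly (Li(x) is a better estimate).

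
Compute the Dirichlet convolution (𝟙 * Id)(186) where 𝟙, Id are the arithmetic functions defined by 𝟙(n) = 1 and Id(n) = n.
(𝟙 * Id)(186) = 384

Divisors of 186: [1, 2, 3, 6, 31, 62, 93, 186]. For each d | 186:
  d = 1: 𝟙(1) · Id(186/1) = 1 · 186 = 186
  d = 2: 𝟙(2) · Id(186/2) = 1 · 93 = 93
  d = 3: 𝟙(3) · Id(186/3) = 1 · 62 = 62
  d = 6: 𝟙(6) · Id(186/6) = 1 · 31 = 31
  d = 31: 𝟙(31) · Id(186/31) = 1 · 6 = 6
  d = 62: 𝟙(62) · Id(186/62) = 1 · 3 = 3
  d = 93: 𝟙(93) · Id(186/93) = 1 · 2 = 2
  d = 186: 𝟙(186) · Id(186/186) = 1 · 1 = 1
Summing: (𝟙 * Id)(186) = 186 + 93 + 62 + 31 + 6 + 3 + 2 + 1 = 384.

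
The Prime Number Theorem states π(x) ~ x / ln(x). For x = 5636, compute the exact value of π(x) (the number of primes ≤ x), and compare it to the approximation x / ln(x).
π(5636) = 739;  x/ln(x) ≈ 652.55;  relative error ≈ 11.70%.

Directly count primes up to 5636: π(5636) = 739. The PNT approximation gives 5636/ln(5636) ≈ 5636/8.63693 ≈ 652.55. Relative error (π(x) − x/ln(x)) / π(x) ≈ 11.70%; the approximation is known to undercount slightly (Li(x) is a better estimate).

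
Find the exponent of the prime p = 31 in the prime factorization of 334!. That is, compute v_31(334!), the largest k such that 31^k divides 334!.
v_31(334!) = 10

Legendre's formula: v_p(n!) = Σ_{k ≥ 1} ⌊n / p^k⌋. For p = 31, n = 334, the terms are:
  ⌊334/31^1⌋ = ⌊334/31⌋ = 10
(the next term ⌊334/31^2⌋ = 0, terminating the sum). Summing: v_31(334!) = 10 = 10.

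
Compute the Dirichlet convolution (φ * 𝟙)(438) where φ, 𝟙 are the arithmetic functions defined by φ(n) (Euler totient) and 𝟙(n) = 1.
(φ * 𝟙)(438) = 438

Divisors of 438: [1, 2, 3, 6, 73, 146, 219, 438]. For each d | 438:
  d = 1: φ(1) · 𝟙(438/1) = 1 · 1 = 1
  d = 2: φ(2) · 𝟙(438/2) = 1 · 1 = 1
  d = 3: φ(3) · 𝟙(438/3) = 2 · 1 = 2
  d = 6: φ(6) · 𝟙(438/6) = 2 · 1 = 2
  d = 73: φ(73) · 𝟙(438/73) = 72 · 1 = 72
  d = 146: φ(146) · 𝟙(438/146) = 72 · 1 = 72
  d = 219: φ(219) · 𝟙(438/219) = 144 · 1 = 144
  d = 438: φ(438) · 𝟙(438/438) = 144 · 1 = 144
Summing: (φ * 𝟙)(438) = 1 + 1 + 2 + 2 + 72 + 72 + 144 + 144 = 438.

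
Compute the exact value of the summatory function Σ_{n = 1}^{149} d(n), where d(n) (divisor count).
Σ_{n ≤ 149} d(n) = 768

Compute d(n) for each 1 ≤ n ≤ 149: d(1) = 1, d(2) = 2, d(3) = 2, d(4) = 3, d(5) = 2, d(6) = 4, d(7) = 2, d(8) = 4, d(9) = 3, d(10) = 4, d(11) = 2, d(12) = 6, d(13) = 2, d(14) = 4, d(15) = 4, d(16) = 5, d(17) = 2, d(18) = 6, d(19) = 2, d(20) = 6, d(21) = 4, d(22) = 4, d(23) = 2, d(24) = 8, d(25) = 3, d(26) = 4, d(27) = 4, d(28) = 6, d(29) = 2, d(30) = 8, d(31) = 2, d(32) = 6, d(33) = 4, d(34) = 4, d(35) = 4, d(36) = 9, d(37) = 2, d(38) = 4, d(39) = 4, d(40) = 8, d(41) = 2, d(42) = 8, d(43) = 2, d(44) = 6, d(45) = 6, d(46) = 4, d(47) = 2, d(48) = 10, d(49) = 3, d(50) = 6, d(51) = 4, d(52) = 6, d(53) = 2, d(54) = 8, d(55) = 4, d(56) = 8, d(57) = 4, d(58) = 4, d(59) = 2, d(60) = 12, d(61) = 2, d(62) = 4, d(63) = 6, d(64) = 7, d(65) = 4, d(66) = 8, d(67) = 2, d(68) = 6, d(69) = 4, d(70) = 8, d(71) = 2, d(72) = 12, d(73) = 2, d(74) = 4, d(75) = 6, d(76) = 6, d(77) = 4, d(78) = 8, d(79) = 2, d(80) = 10, d(81) = 5, d(82) = 4, d(83) = 2, d(84) = 12, d(85) = 4, d(86) = 4, d(87) = 4, d(88) = 8, d(89) = 2, d(90) = 12, d(91) = 4, d(92) = 6, d(93) = 4, d(94) = 4, d(95) = 4, d(96) = 12, d(97) = 2, d(98) = 6, d(99) = 6, d(100) = 9, d(101) = 2, d(102) = 8, d(103) = 2, d(104) = 8, d(105) = 8, d(106) = 4, d(107) = 2, d(108) = 12, d(109) = 2, d(110) = 8, d(111) = 4, d(112) = 10, d(113) = 2, d(114) = 8, d(115) = 4, d(116) = 6, d(117) = 6, d(118) = 4, d(119) = 4, d(120) = 16, d(121) = 3, d(122) = 4, d(123) = 4, d(124) = 6, d(125) = 4, d(126) = 12, d(127) = 2, d(128) = 8, d(129) = 4, d(130) = 8, d(131) = 2, d(132) = 12, d(133) = 4, d(134) = 4, d(135) = 8, d(136) = 8, d(137) = 2, d(138) = 8, d(139) = 2, d(140) = 12, d(141) = 4, d(142) = 4, d(143) = 4, d(144) = 15, d(145) = 4, d(146) = 4, d(147) = 6, d(148) = 6, d(149) = 2. Summing all 149 values: 768. (Dirichlet's divisor formula: Σ_{n ≤ x} d(n) = x ln(x) + (2γ − 1) x + O(√x). For x = 149, the asymptotic estimate is ≈ 768.60.)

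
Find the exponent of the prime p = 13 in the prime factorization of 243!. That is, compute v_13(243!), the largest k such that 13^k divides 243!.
v_13(243!) = 19

Legendre's formula: v_p(n!) = Σ_{k ≥ 1} ⌊n / p^k⌋. For p = 13, n = 243, the terms are:
  ⌊243/13^1⌋ = ⌊243/13⌋ = 18
  ⌊243/13^2⌋ = ⌊243/169⌋ = 1
(the next term ⌊243/13^3⌋ = 0, terminating the sum). Summing: v_13(243!) = 18 + 1 = 19.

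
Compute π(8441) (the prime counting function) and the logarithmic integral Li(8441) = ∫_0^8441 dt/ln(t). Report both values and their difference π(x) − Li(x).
π(8441) = 1055;  Li(8441) ≈ 1075.34;  π(x) − Li(x) ≈ -20.34.

Direct count of primes ≤ 8441 gives π(8441) = 1055. Numerical evaluation of the logarithmic integral gives Li(8441) ≈ 1075.34. The difference π(x) − Li(x) ≈ -20.34 is typically negative for small/moderate x (Li(x) overestimates), though Littlewood's theorem shows this sign changes infinitely often.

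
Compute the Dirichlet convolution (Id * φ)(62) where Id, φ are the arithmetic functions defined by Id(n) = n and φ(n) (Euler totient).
(Id * φ)(62) = 183

Divisors of 62: [1, 2, 31, 62]. For each d | 62:
  d = 1: Id(1) · φ(62/1) = 1 · 30 = 30
  d = 2: Id(2) · φ(62/2) = 2 · 30 = 60
  d = 31: Id(31) · φ(62/31) = 31 · 1 = 31
  d = 62: Id(62) · φ(62/62) = 62 · 1 = 62
Summing: (Id * φ)(62) = 30 + 60 + 31 + 62 = 183.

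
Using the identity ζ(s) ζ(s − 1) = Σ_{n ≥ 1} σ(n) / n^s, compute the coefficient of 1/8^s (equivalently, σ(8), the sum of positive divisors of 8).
σ(8) = 15

In the product (Σ m^0/m^s)(Σ k / k^s) = Σ (Σ_{d | n} d) / n^s, the coefficient of 1/n^s is σ(n) = Σ_{d | n} d. For n = 8, divisors are [1, 2, 4, 8]; summing: σ(8) = 15.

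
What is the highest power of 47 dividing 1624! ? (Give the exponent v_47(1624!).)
v_47(1624!) = 34

Legendre's formula: v_p(n!) = Σ_{k ≥ 1} ⌊n / p^k⌋. For p = 47, n = 1624, the terms are:
  ⌊1624/47^1⌋ = ⌊1624/47⌋ = 34
(the next term ⌊1624/47^2⌋ = 0, terminating the sum). Summing: v_47(1624!) = 34 = 34.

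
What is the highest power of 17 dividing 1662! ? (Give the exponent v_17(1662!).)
v_17(1662!) = 102

Legendre's formula: v_p(n!) = Σ_{k ≥ 1} ⌊n / p^k⌋. For p = 17, n = 1662, the terms are:
  ⌊1662/17^1⌋ = ⌊1662/17⌋ = 97
  ⌊1662/17^2⌋ = ⌊1662/289⌋ = 5
(the next term ⌊1662/17^3⌋ = 0, terminating the sum). Summing: v_17(1662!) = 97 + 5 = 102.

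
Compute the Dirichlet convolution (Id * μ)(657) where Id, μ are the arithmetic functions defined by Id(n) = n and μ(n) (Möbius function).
(Id * μ)(657) = 432

Divisors of 657: [1, 3, 9, 73, 219, 657]. For each d | 657:
  d = 1: Id(1) · μ(657/1) = 1 · 0 = 0
  d = 3: Id(3) · μ(657/3) = 3 · 1 = 3
  d = 9: Id(9) · μ(657/9) = 9 · -1 = -9
  d = 73: Id(73) · μ(657/73) = 73 · 0 = 0
  d = 219: Id(219) · μ(657/219) = 219 · -1 = -219
  d = 657: Id(657) · μ(657/657) = 657 · 1 = 657
Summing: (Id * μ)(657) = 0 + 3 + -9 + 0 + -219 + 657 = 432.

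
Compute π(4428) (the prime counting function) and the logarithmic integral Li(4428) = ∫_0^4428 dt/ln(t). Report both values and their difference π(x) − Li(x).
π(4428) = 602;  Li(4428) ≈ 616.65;  π(x) − Li(x) ≈ -14.65.

Direct count of primes ≤ 4428 gives π(4428) = 602. Numerical evaluation of the logarithmic integral gives Li(4428) ≈ 616.65. The difference π(x) − Li(x) ≈ -14.65 is typically negative for small/moderate x (Li(x) overestimates), though Littlewood's theorem shows this sign changes infinitely often.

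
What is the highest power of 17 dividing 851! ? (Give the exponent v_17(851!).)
v_17(851!) = 52

Legendre's formula: v_p(n!) = Σ_{k ≥ 1} ⌊n / p^k⌋. For p = 17, n = 851, the terms are:
  ⌊851/17^1⌋ = ⌊851/17⌋ = 50
  ⌊851/17^2⌋ = ⌊851/289⌋ = 2
(the next term ⌊851/17^3⌋ = 0, terminating the sum). Summing: v_17(851!) = 50 + 2 = 52.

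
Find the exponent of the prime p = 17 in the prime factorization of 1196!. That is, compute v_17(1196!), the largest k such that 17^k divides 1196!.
v_17(1196!) = 74

Legendre's formula: v_p(n!) = Σ_{k ≥ 1} ⌊n / p^k⌋. For p = 17, n = 1196, the terms are:
  ⌊1196/17^1⌋ = ⌊1196/17⌋ = 70
  ⌊1196/17^2⌋ = ⌊1196/289⌋ = 4
(the next term ⌊1196/17^3⌋ = 0, terminating the sum). Summing: v_17(1196!) = 70 + 4 = 74.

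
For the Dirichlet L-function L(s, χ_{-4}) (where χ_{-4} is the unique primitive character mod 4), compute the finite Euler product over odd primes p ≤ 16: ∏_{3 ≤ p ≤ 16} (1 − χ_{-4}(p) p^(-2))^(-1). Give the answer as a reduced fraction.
∏ = 143143/156160

The odd primes p ≤ 16 are [3, 5, 7, 11, 13]. For each, χ(p) = 1 if p ≡ 1 mod 4, χ(p) = −1 if p ≡ 3 mod 4. Taking (1 − χ(p)/p^2)^(-1) = p^2/(p^2 − χ(p)): (1 − (-1)/3^2)^(-1) · (1 − (1)/5^2)^(-1) · (1 − (-1)/7^2)^(-1) · (1 − (-1)/11^2)^(-1) · (1 − (1)/13^2)^(-1) = 143143/156160.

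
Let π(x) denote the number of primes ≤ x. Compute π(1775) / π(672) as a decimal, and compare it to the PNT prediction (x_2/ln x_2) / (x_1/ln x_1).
π(1775)/π(672) = 274/121 ≈ 2.2645;  PNT prediction ≈ 2.2985.

π(672) = 121 and π(1775) = 274, so π(1775)/π(672) ≈ 2.2645. The PNT-predicted ratio is (1775/ln(1775)) / (672/ln(672)) ≈ 2.2985. The two agree to within a few percent, as expected.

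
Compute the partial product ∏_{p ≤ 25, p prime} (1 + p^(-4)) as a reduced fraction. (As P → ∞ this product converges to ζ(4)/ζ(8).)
∏ = 577447917650941187656457324944/535704058713408612067696280625

The primes p ≤ 25 are [2, 3, 5, 7, 11, 13, 17, 19, 23]. For each, (1 + 1/p^4) = (p^4 + 1)/p^4. Multiplying these fractions over p ∈ [2, 3, 5, 7, 11, 13, 17, 19, 23] gives 577447917650941187656457324944/535704058713408612067696280625. (In the limit P → ∞ this tends to ζ(4)/ζ(8).)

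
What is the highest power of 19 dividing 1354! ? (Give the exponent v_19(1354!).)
v_19(1354!) = 74

Legendre's formula: v_p(n!) = Σ_{k ≥ 1} ⌊n / p^k⌋. For p = 19, n = 1354, the terms are:
  ⌊1354/19^1⌋ = ⌊1354/19⌋ = 71
  ⌊1354/19^2⌋ = ⌊1354/361⌋ = 3
(the next term ⌊1354/19^3⌋ = 0, terminating the sum). Summing: v_19(1354!) = 71 + 3 = 74.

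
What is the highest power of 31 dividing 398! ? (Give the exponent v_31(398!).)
v_31(398!) = 12

Legendre's formula: v_p(n!) = Σ_{k ≥ 1} ⌊n / p^k⌋. For p = 31, n = 398, the terms are:
  ⌊398/31^1⌋ = ⌊398/31⌋ = 12
(the next term ⌊398/31^2⌋ = 0, terminating the sum). Summing: v_31(398!) = 12 = 12.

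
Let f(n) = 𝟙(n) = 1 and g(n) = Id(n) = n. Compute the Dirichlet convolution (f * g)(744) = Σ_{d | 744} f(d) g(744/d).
(𝟙 * Id)(744) = 1920

Divisors of 744: [1, 2, 3, 4, 6, 8, 12, 24, 31, 62, 93, 124, 186, 248, 372, 744]. For each d | 744:
  d = 1: 𝟙(1) · Id(744/1) = 1 · 744 = 744
  d = 2: 𝟙(2) · Id(744/2) = 1 · 372 = 372
  d = 3: 𝟙(3) · Id(744/3) = 1 · 248 = 248
  d = 4: 𝟙(4) · Id(744/4) = 1 · 186 = 186
  d = 6: 𝟙(6) · Id(744/6) = 1 · 124 = 124
  d = 8: 𝟙(8) · Id(744/8) = 1 · 93 = 93
  d = 12: 𝟙(12) · Id(744/12) = 1 · 62 = 62
  d = 24: 𝟙(24) · Id(744/24) = 1 · 31 = 31
  d = 31: 𝟙(31) · Id(744/31) = 1 · 24 = 24
  d = 62: 𝟙(62) · Id(744/62) = 1 · 12 = 12
  d = 93: 𝟙(93) · Id(744/93) = 1 · 8 = 8
  d = 124: 𝟙(124) · Id(744/124) = 1 · 6 = 6
  d = 186: 𝟙(186) · Id(744/186) = 1 · 4 = 4
  d = 248: 𝟙(248) · Id(744/248) = 1 · 3 = 3
  d = 372: 𝟙(372) · Id(744/372) = 1 · 2 = 2
  d = 744: 𝟙(744) · Id(744/744) = 1 · 1 = 1
Summing: (𝟙 * Id)(744) = 744 + 372 + 248 + 186 + 124 + 93 + 62 + 31 + 24 + 12 + 8 + 6 + 4 + 3 + 2 + 1 = 1920.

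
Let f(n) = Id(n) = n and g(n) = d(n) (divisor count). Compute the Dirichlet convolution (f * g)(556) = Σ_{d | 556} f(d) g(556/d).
(Id * d)(556) = 1551

Divisors of 556: [1, 2, 4, 139, 278, 556]. For each d | 556:
  d = 1: Id(1) · d(556/1) = 1 · 6 = 6
  d = 2: Id(2) · d(556/2) = 2 · 4 = 8
  d = 4: Id(4) · d(556/4) = 4 · 2 = 8
  d = 139: Id(139) · d(556/139) = 139 · 3 = 417
  d = 278: Id(278) · d(556/278) = 278 · 2 = 556
  d = 556: Id(556) · d(556/556) = 556 · 1 = 556
Summing: (Id * d)(556) = 6 + 8 + 8 + 417 + 556 + 556 = 1551.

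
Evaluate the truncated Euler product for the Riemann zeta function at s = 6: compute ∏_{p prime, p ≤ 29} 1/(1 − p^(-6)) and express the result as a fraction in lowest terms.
∏ = 72490271559216474168912845656112612875/71254500493223560043941297249880899584

The primes p ≤ 29 are [2, 3, 5, 7, 11, 13, 17, 19, 23, 29]. For each prime, (1 − 1/p^6)^(-1) = p^6 / (p^6 − 1). The product is (1 − 1/2^6)^(-1), (1 − 1/3^6)^(-1), (1 − 1/5^6)^(-1), (1 − 1/7^6)^(-1), (1 − 1/11^6)^(-1), (1 − 1/13^6)^(-1), (1 − 1/17^6)^(-1), (1 − 1/19^6)^(-1), (1 − 1/23^6)^(-1), (1 − 1/29^6)^(-1) = ∏ p^6 / (p^6 − 1) = 72490271559216474168912845656112612875/71254500493223560043941297249880899584.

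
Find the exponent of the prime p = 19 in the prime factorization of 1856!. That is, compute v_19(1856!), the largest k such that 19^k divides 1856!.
v_19(1856!) = 102

Legendre's formula: v_p(n!) = Σ_{k ≥ 1} ⌊n / p^k⌋. For p = 19, n = 1856, the terms are:
  ⌊1856/19^1⌋ = ⌊1856/19⌋ = 97
  ⌊1856/19^2⌋ = ⌊1856/361⌋ = 5
(the next term ⌊1856/19^3⌋ = 0, terminating the sum). Summing: v_19(1856!) = 97 + 5 = 102.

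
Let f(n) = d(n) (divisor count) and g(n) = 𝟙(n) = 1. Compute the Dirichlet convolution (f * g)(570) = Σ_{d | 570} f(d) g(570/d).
(d * 𝟙)(570) = 81

Divisors of 570: [1, 2, 3, 5, 6, 10, 15, 19, 30, 38, 57, 95, 114, 190, 285, 570]. For each d | 570:
  d = 1: d(1) · 𝟙(570/1) = 1 · 1 = 1
  d = 2: d(2) · 𝟙(570/2) = 2 · 1 = 2
  d = 3: d(3) · 𝟙(570/3) = 2 · 1 = 2
  d = 5: d(5) · 𝟙(570/5) = 2 · 1 = 2
  d = 6: d(6) · 𝟙(570/6) = 4 · 1 = 4
  d = 10: d(10) · 𝟙(570/10) = 4 · 1 = 4
  d = 15: d(15) · 𝟙(570/15) = 4 · 1 = 4
  d = 19: d(19) · 𝟙(570/19) = 2 · 1 = 2
  d = 30: d(30) · 𝟙(570/30) = 8 · 1 = 8
  d = 38: d(38) · 𝟙(570/38) = 4 · 1 = 4
  d = 57: d(57) · 𝟙(570/57) = 4 · 1 = 4
  d = 95: d(95) · 𝟙(570/95) = 4 · 1 = 4
  d = 114: d(114) · 𝟙(570/114) = 8 · 1 = 8
  d = 190: d(190) · 𝟙(570/190) = 8 · 1 = 8
  d = 285: d(285) · 𝟙(570/285) = 8 · 1 = 8
  d = 570: d(570) · 𝟙(570/570) = 16 · 1 = 16
Summing: (d * 𝟙)(570) = 1 + 2 + 2 + 2 + 4 + 4 + 4 + 2 + 8 + 4 + 4 + 4 + 8 + 8 + 8 + 16 = 81.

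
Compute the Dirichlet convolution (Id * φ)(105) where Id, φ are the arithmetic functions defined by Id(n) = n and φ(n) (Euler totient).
(Id * φ)(105) = 585

Divisors of 105: [1, 3, 5, 7, 15, 21, 35, 105]. For each d | 105:
  d = 1: Id(1) · φ(105/1) = 1 · 48 = 48
  d = 3: Id(3) · φ(105/3) = 3 · 24 = 72
  d = 5: Id(5) · φ(105/5) = 5 · 12 = 60
  d = 7: Id(7) · φ(105/7) = 7 · 8 = 56
  d = 15: Id(15) · φ(105/15) = 15 · 6 = 90
  d = 21: Id(21) · φ(105/21) = 21 · 4 = 84
  d = 35: Id(35) · φ(105/35) = 35 · 2 = 70
  d = 105: Id(105) · φ(105/105) = 105 · 1 = 105
Summing: (Id * φ)(105) = 48 + 72 + 60 + 56 + 90 + 84 + 70 + 105 = 585.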